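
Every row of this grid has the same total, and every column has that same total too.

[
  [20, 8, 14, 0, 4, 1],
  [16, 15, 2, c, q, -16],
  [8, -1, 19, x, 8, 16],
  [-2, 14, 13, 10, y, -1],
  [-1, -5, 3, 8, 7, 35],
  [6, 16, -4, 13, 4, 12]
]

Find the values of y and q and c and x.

y = 13, q = 11, c = 19, x = -3

Rows 1 and 5 both sum to 47, so that's the common total.
The known cells in row 3 total 50, leaving 47 − 50 = -3 for the blank.
The known cells in column 4 total 28, leaving 47 − 28 = 19 for the blank.
The known cells in row 4 total 34, leaving 47 − 34 = 13 for the blank.
The known cells in row 2 total 36, leaving 47 − 36 = 11 for the blank.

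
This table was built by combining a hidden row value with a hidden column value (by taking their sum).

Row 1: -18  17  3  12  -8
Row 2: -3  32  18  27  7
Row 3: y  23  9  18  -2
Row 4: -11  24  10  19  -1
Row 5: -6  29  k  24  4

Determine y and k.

y = -12, k = 15

The difference between any two rows is the same in every column — this is an addition table with the headers hidden.
Row 3 minus row 1 is 23 − 17 = 6, so its entry in column 1 is -18 + 6 = -12.
Row 5 minus row 1 is 29 − 17 = 12, so its entry in column 3 is 3 + 12 = 15.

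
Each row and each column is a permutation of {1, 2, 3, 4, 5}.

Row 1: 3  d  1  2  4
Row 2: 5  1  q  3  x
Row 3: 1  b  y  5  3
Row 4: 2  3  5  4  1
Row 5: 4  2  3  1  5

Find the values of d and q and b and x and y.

d = 5, q = 4, b = 4, x = 2, y = 2

Cell (1,2): row 1 already has {1, 2, 3, 4} → 5.
For row 3, column 2: column 2 already has {1, 2, 3, 5}; that leaves 4.
At (row 2, col 5): column 5 already has {1, 3, 4, 5}, so the value is 2.
Cell (2,3): row 2 already has {1, 2, 3, 5} → 4.
For row 3, column 3: row 3 already has {1, 3, 4, 5}; that leaves 2.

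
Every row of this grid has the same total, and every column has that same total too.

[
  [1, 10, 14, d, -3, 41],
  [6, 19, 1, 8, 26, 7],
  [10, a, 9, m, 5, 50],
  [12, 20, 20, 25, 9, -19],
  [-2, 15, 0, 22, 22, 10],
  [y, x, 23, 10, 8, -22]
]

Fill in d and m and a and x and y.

d = 4, m = -2, a = -5, x = 8, y = 40

Rows 2 and 4 both sum to 67, so that's the common total.
Row 1 has 1 + 10 + 14 − 3 + 41 = 63; the blank must be 67 − 63 = 4.
Column 4 has 4 + 8 + 25 + 22 + 10 = 69; the blank must be 67 − 69 = -2.
Row 3 has 10 + 9 − 2 + 5 + 50 = 72; the blank must be 67 − 72 = -5.
Column 2 has 10 + 19 − 5 + 20 + 15 = 59; the blank must be 67 − 59 = 8.
Row 6 has 8 + 23 + 10 + 8 − 22 = 27; the blank must be 67 − 27 = 40.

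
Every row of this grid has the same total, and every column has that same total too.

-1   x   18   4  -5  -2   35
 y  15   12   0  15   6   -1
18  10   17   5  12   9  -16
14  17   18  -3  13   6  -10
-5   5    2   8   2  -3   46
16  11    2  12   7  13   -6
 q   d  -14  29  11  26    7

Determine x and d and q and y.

Rows 3 and 4 both sum to 55, so that's the common total.
Row 1 has -1 + 18 + 4 − 5 − 2 + 35 = 49; the blank must be 55 − 49 = 6.
Column 2 has 6 + 15 + 10 + 17 + 5 + 11 = 64; the blank must be 55 − 64 = -9.
Row 2 has 15 + 12 + 0 + 15 + 6 − 1 = 47; the blank must be 55 − 47 = 8.
Row 7 has -9 − 14 + 29 + 11 + 26 + 7 = 50; the blank must be 55 − 50 = 5.

x = 6, d = -9, q = 5, y = 8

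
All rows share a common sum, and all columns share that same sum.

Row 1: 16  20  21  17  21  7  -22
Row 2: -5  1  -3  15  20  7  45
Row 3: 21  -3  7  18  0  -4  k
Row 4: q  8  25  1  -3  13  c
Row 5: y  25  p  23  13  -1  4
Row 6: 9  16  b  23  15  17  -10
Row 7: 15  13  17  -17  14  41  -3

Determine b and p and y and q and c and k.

b = 10, p = 3, y = 13, q = 11, c = 25, k = 41

Rows 1 and 2 both sum to 80, so that's the common total.
The known cells in row 3 total 39, leaving 80 − 39 = 41 for the blank.
The known cells in column 7 total 55, leaving 80 − 55 = 25 for the blank.
The known cells in row 4 total 69, leaving 80 − 69 = 11 for the blank.
The known cells in column 1 total 67, leaving 80 − 67 = 13 for the blank.
The known cells in row 5 total 77, leaving 80 − 77 = 3 for the blank.
The known cells in row 6 total 70, leaving 80 − 70 = 10 for the blank.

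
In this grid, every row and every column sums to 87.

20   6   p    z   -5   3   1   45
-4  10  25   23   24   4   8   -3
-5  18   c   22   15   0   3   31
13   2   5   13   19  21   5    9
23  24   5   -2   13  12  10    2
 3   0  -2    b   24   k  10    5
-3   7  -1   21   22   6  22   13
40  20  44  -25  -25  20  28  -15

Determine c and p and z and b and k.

The known cells in column 6 total 66, leaving 87 − 66 = 21 for the blank.
The known cells in row 3 total 84, leaving 87 − 84 = 3 for the blank.
The known cells in column 3 total 79, leaving 87 − 79 = 8 for the blank.
The known cells in row 1 total 78, leaving 87 − 78 = 9 for the blank.
The known cells in row 6 total 61, leaving 87 − 61 = 26 for the blank.

c = 3, p = 8, z = 9, b = 26, k = 21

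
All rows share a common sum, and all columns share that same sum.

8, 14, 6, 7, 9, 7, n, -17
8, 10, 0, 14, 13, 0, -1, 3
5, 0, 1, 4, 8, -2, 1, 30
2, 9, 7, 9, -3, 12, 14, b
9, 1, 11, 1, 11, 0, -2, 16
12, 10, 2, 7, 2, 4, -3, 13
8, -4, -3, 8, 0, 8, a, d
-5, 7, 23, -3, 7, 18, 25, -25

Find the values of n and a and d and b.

n = 13, a = 0, d = 30, b = -3

Rows 2 and 3 both sum to 47, so that's the common total.
Row 4 has 2 + 9 + 7 + 9 − 3 + 12 + 14 = 50; the blank must be 47 − 50 = -3.
Column 8 has -17 + 3 + 30 − 3 + 16 + 13 − 25 = 17; the blank must be 47 − 17 = 30.
Row 7 has 8 − 4 − 3 + 8 + 0 + 8 + 30 = 47; the blank must be 47 − 47 = 0.
Row 1 has 8 + 14 + 6 + 7 + 9 + 7 − 17 = 34; the blank must be 47 − 34 = 13.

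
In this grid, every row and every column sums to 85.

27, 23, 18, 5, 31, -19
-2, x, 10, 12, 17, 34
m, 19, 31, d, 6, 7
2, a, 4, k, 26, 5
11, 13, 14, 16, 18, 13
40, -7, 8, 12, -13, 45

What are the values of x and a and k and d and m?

x = 14, a = 23, k = 25, d = 15, m = 7

The known cells in row 2 total 71, leaving 85 − 71 = 14 for the blank.
The known cells in column 2 total 62, leaving 85 − 62 = 23 for the blank.
The known cells in column 1 total 78, leaving 85 − 78 = 7 for the blank.
The known cells in row 3 total 70, leaving 85 − 70 = 15 for the blank.
The known cells in row 4 total 60, leaving 85 − 60 = 25 for the blank.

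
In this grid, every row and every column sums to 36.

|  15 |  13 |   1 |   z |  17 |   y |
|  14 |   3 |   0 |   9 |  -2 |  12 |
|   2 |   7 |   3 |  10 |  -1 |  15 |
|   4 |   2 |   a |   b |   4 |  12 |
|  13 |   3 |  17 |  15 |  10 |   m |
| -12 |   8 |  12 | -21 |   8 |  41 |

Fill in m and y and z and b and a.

m = -22, y = -22, z = 12, b = 11, a = 3

The known cells in row 5 total 58, leaving 36 − 58 = -22 for the blank.
The known cells in column 6 total 58, leaving 36 − 58 = -22 for the blank.
The known cells in row 1 total 24, leaving 36 − 24 = 12 for the blank.
The known cells in column 4 total 25, leaving 36 − 25 = 11 for the blank.
The known cells in row 4 total 33, leaving 36 − 33 = 3 for the blank.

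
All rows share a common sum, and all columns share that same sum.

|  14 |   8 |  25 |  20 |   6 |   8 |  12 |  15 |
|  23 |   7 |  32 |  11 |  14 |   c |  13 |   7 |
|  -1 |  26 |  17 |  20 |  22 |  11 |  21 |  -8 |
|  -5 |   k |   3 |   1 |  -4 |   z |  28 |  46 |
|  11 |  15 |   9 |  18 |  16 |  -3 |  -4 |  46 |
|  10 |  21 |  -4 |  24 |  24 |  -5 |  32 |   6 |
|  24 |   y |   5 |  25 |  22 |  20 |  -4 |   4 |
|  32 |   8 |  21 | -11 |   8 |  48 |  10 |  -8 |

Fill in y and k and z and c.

y = 12, k = 11, z = 28, c = 1

Rows 1 and 3 both sum to 108, so that's the common total.
Row 7 has 24 + 5 + 25 + 22 + 20 − 4 + 4 = 96; the blank must be 108 − 96 = 12.
Column 2 has 8 + 7 + 26 + 15 + 21 + 12 + 8 = 97; the blank must be 108 − 97 = 11.
Row 4 has -5 + 11 + 3 + 1 − 4 + 28 + 46 = 80; the blank must be 108 − 80 = 28.
Row 2 has 23 + 7 + 32 + 11 + 14 + 13 + 7 = 107; the blank must be 108 − 107 = 1.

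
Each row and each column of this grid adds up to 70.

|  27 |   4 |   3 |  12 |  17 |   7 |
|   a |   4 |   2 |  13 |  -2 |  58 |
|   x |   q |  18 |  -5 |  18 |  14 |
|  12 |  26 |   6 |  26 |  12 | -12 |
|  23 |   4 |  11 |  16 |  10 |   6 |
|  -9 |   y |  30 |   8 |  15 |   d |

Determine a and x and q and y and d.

The known cells in column 6 total 73, leaving 70 − 73 = -3 for the blank.
The known cells in row 6 total 41, leaving 70 − 41 = 29 for the blank.
The known cells in column 2 total 67, leaving 70 − 67 = 3 for the blank.
The known cells in row 3 total 48, leaving 70 − 48 = 22 for the blank.
The known cells in row 2 total 75, leaving 70 − 75 = -5 for the blank.

a = -5, x = 22, q = 3, y = 29, d = -3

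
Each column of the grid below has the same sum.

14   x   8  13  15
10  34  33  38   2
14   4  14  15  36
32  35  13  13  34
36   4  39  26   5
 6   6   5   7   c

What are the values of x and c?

x = 29, c = 20

Column 1 sums to 112 and so does column 4; that's the common total.
In column 2 the known cells total 83, leaving 112 − 83 = 29.
In column 5 the known cells total 92, leaving 112 − 92 = 20.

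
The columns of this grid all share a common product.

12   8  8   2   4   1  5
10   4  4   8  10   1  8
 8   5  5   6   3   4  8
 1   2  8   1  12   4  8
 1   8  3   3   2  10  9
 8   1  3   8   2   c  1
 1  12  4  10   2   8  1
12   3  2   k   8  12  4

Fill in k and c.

k = 4, c = 6

Columns 1 and 7 each multiply to 92160, so every column has product 92160.
Column 4: 2×8×6×1×3×8×10 = 23040, so the missing entry is 92160 ÷ 23040 = 4.
Column 6: 1×1×4×4×10×8×12 = 15360, so the missing entry is 92160 ÷ 15360 = 6.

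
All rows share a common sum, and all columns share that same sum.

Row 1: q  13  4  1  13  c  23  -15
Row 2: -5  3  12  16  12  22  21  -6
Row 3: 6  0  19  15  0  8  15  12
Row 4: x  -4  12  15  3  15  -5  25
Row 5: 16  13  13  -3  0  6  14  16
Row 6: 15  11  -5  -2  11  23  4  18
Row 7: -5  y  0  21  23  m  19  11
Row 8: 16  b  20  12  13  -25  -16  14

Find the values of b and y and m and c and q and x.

Rows 2 and 3 both sum to 75, so that's the common total.
Row 8: 16 + 20 + 12 + 13 − 25 − 16 + 14 = 34, so its missing entry is 75 − 34 = 41.
Column 2: 13 + 3 + 0 − 4 + 13 + 11 + 41 = 77, so its missing entry is 75 − 77 = -2.
Row 7: -5 − 2 + 0 + 21 + 23 + 19 + 11 = 67, so its missing entry is 75 − 67 = 8.
Row 4: -4 + 12 + 15 + 3 + 15 − 5 + 25 = 61, so its missing entry is 75 − 61 = 14.
Column 1: -5 + 6 + 14 + 16 + 15 − 5 + 16 = 57, so its missing entry is 75 − 57 = 18.
Row 1: 18 + 13 + 4 + 1 + 13 + 23 − 15 = 57, so its missing entry is 75 − 57 = 18.

b = 41, y = -2, m = 8, c = 18, q = 18, x = 14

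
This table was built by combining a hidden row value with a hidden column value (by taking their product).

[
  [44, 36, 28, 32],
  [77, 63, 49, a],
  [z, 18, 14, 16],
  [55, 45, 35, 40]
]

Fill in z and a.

Each row is a constant multiple of every other row — this is a multiplication table with the headers hidden.
Row 3 is 14/28 = 1/2 times row 1, so its entry in column 1 is 44 × 1/2 = 22.
Row 2 is 49/28 = 7/4 times row 1, so its entry in column 4 is 32 × 7/4 = 56.

z = 22, a = 56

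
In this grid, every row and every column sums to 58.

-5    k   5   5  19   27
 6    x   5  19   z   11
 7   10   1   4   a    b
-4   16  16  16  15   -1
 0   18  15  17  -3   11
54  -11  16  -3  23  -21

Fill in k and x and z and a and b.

k = 7, x = 18, z = -1, a = 5, b = 31

The known cells in row 1 total 51, leaving 58 − 51 = 7 for the blank.
The known cells in column 2 total 40, leaving 58 − 40 = 18 for the blank.
The known cells in row 2 total 59, leaving 58 − 59 = -1 for the blank.
The known cells in column 5 total 53, leaving 58 − 53 = 5 for the blank.
The known cells in row 3 total 27, leaving 58 − 27 = 31 for the blank.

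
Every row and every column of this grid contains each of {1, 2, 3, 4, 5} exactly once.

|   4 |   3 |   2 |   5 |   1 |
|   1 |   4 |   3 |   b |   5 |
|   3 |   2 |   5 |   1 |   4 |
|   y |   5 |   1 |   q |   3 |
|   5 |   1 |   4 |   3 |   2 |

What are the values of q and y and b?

For row 2, column 4: row 2 already has {1, 3, 4, 5}; that leaves 2.
At (row 4, col 4): column 4 already has {1, 2, 3, 5}, so the value is 4.
At (row 4, col 1): row 4 already has {1, 3, 4, 5}, so the value is 2.

q = 4, y = 2, b = 2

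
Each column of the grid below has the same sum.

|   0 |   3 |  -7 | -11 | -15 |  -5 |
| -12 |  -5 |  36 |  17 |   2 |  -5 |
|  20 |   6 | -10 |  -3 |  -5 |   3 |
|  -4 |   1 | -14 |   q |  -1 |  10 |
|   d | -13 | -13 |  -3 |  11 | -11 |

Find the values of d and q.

d = -12, q = -8

Columns 2 and 6 both add up to -8, so every column sums to -8.
Column 1: 0 − 12 + 20 − 4 = 4, so the missing entry is -8 − 4 = -12.
Column 4: -11 + 17 − 3 − 3 = 0, so the missing entry is -8 − 0 = -8.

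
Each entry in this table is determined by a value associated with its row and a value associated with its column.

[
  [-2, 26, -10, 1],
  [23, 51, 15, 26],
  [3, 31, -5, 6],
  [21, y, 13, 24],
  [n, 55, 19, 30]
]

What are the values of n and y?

The difference between any two rows is the same in every column — this is an addition table with the headers hidden.
Row 5 minus row 1 is 19 − (-10) = 29, so its entry in column 1 is -2 + 29 = 27.
Row 4 minus row 1 is 13 − (-10) = 23, so its entry in column 2 is 26 + 23 = 49.

n = 27, y = 49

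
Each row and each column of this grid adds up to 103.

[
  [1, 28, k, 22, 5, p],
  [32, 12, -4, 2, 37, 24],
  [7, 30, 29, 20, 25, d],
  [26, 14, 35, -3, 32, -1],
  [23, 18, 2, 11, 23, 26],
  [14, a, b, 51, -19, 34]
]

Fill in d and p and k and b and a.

d = -8, p = 28, k = 19, b = 22, a = 1

Column 2 has 28 + 12 + 30 + 14 + 18 = 102; the blank must be 103 − 102 = 1.
Row 3 has 7 + 30 + 29 + 20 + 25 = 111; the blank must be 103 − 111 = -8.
Column 6 has 24 − 8 − 1 + 26 + 34 = 75; the blank must be 103 − 75 = 28.
Row 1 has 1 + 28 + 22 + 5 + 28 = 84; the blank must be 103 − 84 = 19.
Row 6 has 14 + 1 + 51 − 19 + 34 = 81; the blank must be 103 − 81 = 22.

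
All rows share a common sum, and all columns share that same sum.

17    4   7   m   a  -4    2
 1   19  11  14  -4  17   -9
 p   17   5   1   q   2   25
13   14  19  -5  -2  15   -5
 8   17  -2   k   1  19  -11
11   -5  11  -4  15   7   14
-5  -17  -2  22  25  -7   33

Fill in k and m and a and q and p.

Rows 2 and 4 both sum to 49, so that's the common total.
Row 5 has 8 + 17 − 2 + 1 + 19 − 11 = 32; the blank must be 49 − 32 = 17.
Column 4 has 14 + 1 − 5 + 17 − 4 + 22 = 45; the blank must be 49 − 45 = 4.
Row 1 has 17 + 4 + 7 + 4 − 4 + 2 = 30; the blank must be 49 − 30 = 19.
Column 5 has 19 − 4 − 2 + 1 + 15 + 25 = 54; the blank must be 49 − 54 = -5.
Row 3 has 17 + 5 + 1 − 5 + 2 + 25 = 45; the blank must be 49 − 45 = 4.

k = 17, m = 4, a = 19, q = -5, p = 4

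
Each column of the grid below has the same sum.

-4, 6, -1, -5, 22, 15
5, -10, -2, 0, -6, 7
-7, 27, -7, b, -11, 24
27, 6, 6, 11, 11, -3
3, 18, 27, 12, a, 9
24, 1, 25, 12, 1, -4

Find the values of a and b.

a = 31, b = 18

Column 1 sums to 48 and so does column 3; that's the common total.
In column 5 the known cells total 17, leaving 48 − 17 = 31.
In column 4 the known cells total 30, leaving 48 − 30 = 18.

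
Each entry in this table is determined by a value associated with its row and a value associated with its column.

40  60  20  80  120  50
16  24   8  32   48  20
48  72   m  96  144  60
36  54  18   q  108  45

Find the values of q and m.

Each row is a constant multiple of every other row — this is a multiplication table with the headers hidden.
Row 4 is 36/40 = 9/10 times row 1, so its entry in column 4 is 80 × 9/10 = 72.
Row 3 is 48/40 = 6/5 times row 1, so its entry in column 3 is 20 × 6/5 = 24.

q = 72, m = 24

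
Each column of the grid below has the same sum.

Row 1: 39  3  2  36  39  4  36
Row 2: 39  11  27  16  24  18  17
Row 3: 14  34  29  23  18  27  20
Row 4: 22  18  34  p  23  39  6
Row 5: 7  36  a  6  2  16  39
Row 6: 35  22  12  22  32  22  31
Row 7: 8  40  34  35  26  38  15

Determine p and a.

p = 26, a = 26

The complete columns each total 164.
Column 4 is missing 164 − 138 = 26 (since 36 + 16 + 23 + 6 + 22 + 35 = 138).
Column 3 is missing 164 − 138 = 26 (since 2 + 27 + 29 + 34 + 12 + 34 = 138).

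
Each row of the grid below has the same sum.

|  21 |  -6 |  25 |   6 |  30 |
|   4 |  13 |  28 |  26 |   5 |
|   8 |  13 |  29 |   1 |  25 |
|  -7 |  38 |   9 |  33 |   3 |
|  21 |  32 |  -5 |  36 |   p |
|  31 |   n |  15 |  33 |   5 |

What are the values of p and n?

Rows 2 and 4 both add up to 76, so every row sums to 76.
Row 5: 21 + 32 − 5 + 36 = 84, so the missing entry is 76 − 84 = -8.
Row 6: 31 + 15 + 33 + 5 = 84, so the missing entry is 76 − 84 = -8.

p = -8, n = -8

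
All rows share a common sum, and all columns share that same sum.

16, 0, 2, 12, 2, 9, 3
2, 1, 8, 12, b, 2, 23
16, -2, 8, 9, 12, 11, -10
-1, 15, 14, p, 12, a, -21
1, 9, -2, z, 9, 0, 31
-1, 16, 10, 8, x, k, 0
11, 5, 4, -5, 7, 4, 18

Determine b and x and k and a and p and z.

b = -4, x = 6, k = 5, a = 13, p = 12, z = -4

Rows 1 and 3 both sum to 44, so that's the common total.
The known cells in row 5 total 48, leaving 44 − 48 = -4 for the blank.
The known cells in row 2 total 48, leaving 44 − 48 = -4 for the blank.
The known cells in column 5 total 38, leaving 44 − 38 = 6 for the blank.
The known cells in row 6 total 39, leaving 44 − 39 = 5 for the blank.
The known cells in column 4 total 32, leaving 44 − 32 = 12 for the blank.
The known cells in row 4 total 31, leaving 44 − 31 = 13 for the blank.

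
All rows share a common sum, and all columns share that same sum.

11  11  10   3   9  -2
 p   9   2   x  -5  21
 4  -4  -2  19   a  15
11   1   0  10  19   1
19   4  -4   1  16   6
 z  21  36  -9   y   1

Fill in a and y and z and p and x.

a = 10, y = -7, z = 0, p = -3, x = 18

Rows 1 and 4 both sum to 42, so that's the common total.
The known cells in row 3 total 32, leaving 42 − 32 = 10 for the blank.
The known cells in column 5 total 49, leaving 42 − 49 = -7 for the blank.
The known cells in row 6 total 42, leaving 42 − 42 = 0 for the blank.
The known cells in column 1 total 45, leaving 42 − 45 = -3 for the blank.
The known cells in row 2 total 24, leaving 42 − 24 = 18 for the blank.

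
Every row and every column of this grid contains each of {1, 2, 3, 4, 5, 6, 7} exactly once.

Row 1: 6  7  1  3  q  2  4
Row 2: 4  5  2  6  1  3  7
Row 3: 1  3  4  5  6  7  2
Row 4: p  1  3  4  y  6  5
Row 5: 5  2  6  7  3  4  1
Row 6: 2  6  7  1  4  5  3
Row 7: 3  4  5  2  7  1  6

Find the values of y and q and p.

For row 1, column 5: row 1 already has {1, 2, 3, 4, 6, 7}; that leaves 5.
At (row 4, col 5): column 5 already has {1, 3, 4, 5, 6, 7}, so the value is 2.
For row 4, column 1: row 4 already has {1, 2, 3, 4, 5, 6}; that leaves 7.

y = 2, q = 5, p = 7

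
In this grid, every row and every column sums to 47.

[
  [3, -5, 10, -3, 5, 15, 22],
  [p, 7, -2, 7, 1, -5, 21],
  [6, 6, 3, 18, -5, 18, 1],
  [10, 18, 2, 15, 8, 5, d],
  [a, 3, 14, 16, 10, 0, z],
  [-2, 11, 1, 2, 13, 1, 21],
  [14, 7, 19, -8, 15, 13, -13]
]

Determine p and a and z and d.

Row 2 has 7 − 2 + 7 + 1 − 5 + 21 = 29; the blank must be 47 − 29 = 18.
Column 1 has 3 + 18 + 6 + 10 − 2 + 14 = 49; the blank must be 47 − 49 = -2.
Row 4 has 10 + 18 + 2 + 15 + 8 + 5 = 58; the blank must be 47 − 58 = -11.
Row 5 has -2 + 3 + 14 + 16 + 10 + 0 = 41; the blank must be 47 − 41 = 6.

p = 18, a = -2, z = 6, d = -11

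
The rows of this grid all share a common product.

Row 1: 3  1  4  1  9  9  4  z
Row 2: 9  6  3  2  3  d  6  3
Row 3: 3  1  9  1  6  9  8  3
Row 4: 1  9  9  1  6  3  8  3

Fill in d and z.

Rows 3 and 4 each multiply to 34992, so every row has product 34992.
Row 2: 9×6×3×2×3×6×3 = 17496, so the missing entry is 34992 ÷ 17496 = 2.
Row 1: 3×1×4×1×9×9×4 = 3888, so the missing entry is 34992 ÷ 3888 = 9.

d = 2, z = 9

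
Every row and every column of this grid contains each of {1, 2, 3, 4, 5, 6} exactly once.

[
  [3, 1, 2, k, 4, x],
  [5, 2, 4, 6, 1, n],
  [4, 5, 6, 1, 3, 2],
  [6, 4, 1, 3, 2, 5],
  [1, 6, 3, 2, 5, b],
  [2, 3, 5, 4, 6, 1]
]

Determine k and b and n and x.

At (row 5, col 6): row 5 already has {1, 2, 3, 5, 6}, so the value is 4.
Cell (1,4): column 4 already has {1, 2, 3, 4, 6} → 5.
At (row 1, col 6): row 1 already has {1, 2, 3, 4, 5}, so the value is 6.
At (row 2, col 6): row 2 already has {1, 2, 4, 5, 6}, so the value is 3.

k = 5, b = 4, n = 3, x = 6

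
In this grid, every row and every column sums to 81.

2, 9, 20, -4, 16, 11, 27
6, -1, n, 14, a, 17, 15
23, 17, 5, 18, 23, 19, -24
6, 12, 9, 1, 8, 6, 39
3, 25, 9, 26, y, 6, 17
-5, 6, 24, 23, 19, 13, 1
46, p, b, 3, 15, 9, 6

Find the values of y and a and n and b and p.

The known cells in row 5 total 86, leaving 81 − 86 = -5 for the blank.
The known cells in column 2 total 68, leaving 81 − 68 = 13 for the blank.
The known cells in row 7 total 92, leaving 81 − 92 = -11 for the blank.
The known cells in column 3 total 56, leaving 81 − 56 = 25 for the blank.
The known cells in row 2 total 76, leaving 81 − 76 = 5 for the blank.

y = -5, a = 5, n = 25, b = -11, p = 13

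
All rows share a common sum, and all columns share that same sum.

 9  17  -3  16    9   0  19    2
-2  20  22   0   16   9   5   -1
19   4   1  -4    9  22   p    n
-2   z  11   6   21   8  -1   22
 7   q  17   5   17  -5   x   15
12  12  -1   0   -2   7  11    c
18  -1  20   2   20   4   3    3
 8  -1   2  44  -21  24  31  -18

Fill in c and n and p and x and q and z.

c = 30, n = 16, p = 2, x = -1, q = 14, z = 4

Rows 1 and 2 both sum to 69, so that's the common total.
Row 4: -2 + 11 + 6 + 21 + 8 − 1 + 22 = 65, so its missing entry is 69 − 65 = 4.
Row 6: 12 + 12 − 1 + 0 − 2 + 7 + 11 = 39, so its missing entry is 69 − 39 = 30.
Column 8: 2 − 1 + 22 + 15 + 30 + 3 − 18 = 53, so its missing entry is 69 − 53 = 16.
Row 3: 19 + 4 + 1 − 4 + 9 + 22 + 16 = 67, so its missing entry is 69 − 67 = 2.
Column 7: 19 + 5 + 2 − 1 + 11 + 3 + 31 = 70, so its missing entry is 69 − 70 = -1.
Row 5: 7 + 17 + 5 + 17 − 5 − 1 + 15 = 55, so its missing entry is 69 − 55 = 14.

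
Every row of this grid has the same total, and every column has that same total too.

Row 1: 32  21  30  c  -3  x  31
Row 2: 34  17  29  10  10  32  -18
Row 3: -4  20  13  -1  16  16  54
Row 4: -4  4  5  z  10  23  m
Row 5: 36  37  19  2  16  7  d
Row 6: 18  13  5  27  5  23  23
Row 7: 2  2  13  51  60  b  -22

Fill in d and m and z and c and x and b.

d = -3, m = 49, z = 27, c = -2, x = 5, b = 8

Rows 2 and 3 both sum to 114, so that's the common total.
Row 7: 2 + 2 + 13 + 51 + 60 − 22 = 106, so its missing entry is 114 − 106 = 8.
Row 5: 36 + 37 + 19 + 2 + 16 + 7 = 117, so its missing entry is 114 − 117 = -3.
Column 6: 32 + 16 + 23 + 7 + 23 + 8 = 109, so its missing entry is 114 − 109 = 5.
Row 1: 32 + 21 + 30 − 3 + 5 + 31 = 116, so its missing entry is 114 − 116 = -2.
Column 4: -2 + 10 − 1 + 2 + 27 + 51 = 87, so its missing entry is 114 − 87 = 27.
Row 4: -4 + 4 + 5 + 27 + 10 + 23 = 65, so its missing entry is 114 − 65 = 49.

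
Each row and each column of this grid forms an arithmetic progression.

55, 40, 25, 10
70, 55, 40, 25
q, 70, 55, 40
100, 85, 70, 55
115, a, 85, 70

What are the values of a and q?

Along each row the entries change by -15 per step; down each column they change by 15.
Row 5: from 115 at column 1, stepping by -15 to column 2 gives 100.
Row 3: from 70 at column 2, stepping by -15 to column 1 gives 85.

a = 100, q = 85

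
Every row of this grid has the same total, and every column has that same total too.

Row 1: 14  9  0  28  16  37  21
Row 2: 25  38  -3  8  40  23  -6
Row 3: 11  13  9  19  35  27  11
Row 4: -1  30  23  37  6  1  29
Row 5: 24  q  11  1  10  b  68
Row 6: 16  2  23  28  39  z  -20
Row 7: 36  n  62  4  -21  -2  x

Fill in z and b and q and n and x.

Rows 1 and 2 both sum to 125, so that's the common total.
Row 6: 16 + 2 + 23 + 28 + 39 − 20 = 88, so its missing entry is 125 − 88 = 37.
Column 6: 37 + 23 + 27 + 1 + 37 − 2 = 123, so its missing entry is 125 − 123 = 2.
Column 7: 21 − 6 + 11 + 29 + 68 − 20 = 103, so its missing entry is 125 − 103 = 22.
Row 7: 36 + 62 + 4 − 21 − 2 + 22 = 101, so its missing entry is 125 − 101 = 24.
Row 5: 24 + 11 + 1 + 10 + 2 + 68 = 116, so its missing entry is 125 − 116 = 9.

z = 37, b = 2, q = 9, n = 24, x = 22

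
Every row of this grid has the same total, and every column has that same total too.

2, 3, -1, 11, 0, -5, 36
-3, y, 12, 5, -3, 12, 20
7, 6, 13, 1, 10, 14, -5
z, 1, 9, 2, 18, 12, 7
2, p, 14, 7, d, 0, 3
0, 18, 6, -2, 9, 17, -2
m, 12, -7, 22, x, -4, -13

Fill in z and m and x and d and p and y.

z = -3, m = 41, x = -5, d = 17, p = 3, y = 3

Rows 1 and 3 both sum to 46, so that's the common total.
Row 2 has -3 + 12 + 5 − 3 + 12 + 20 = 43; the blank must be 46 − 43 = 3.
Row 4 has 1 + 9 + 2 + 18 + 12 + 7 = 49; the blank must be 46 − 49 = -3.
Column 1 has 2 − 3 + 7 − 3 + 2 + 0 = 5; the blank must be 46 − 5 = 41.
Row 7 has 41 + 12 − 7 + 22 − 4 − 13 = 51; the blank must be 46 − 51 = -5.
Column 5 has 0 − 3 + 10 + 18 + 9 − 5 = 29; the blank must be 46 − 29 = 17.
Row 5 has 2 + 14 + 7 + 17 + 0 + 3 = 43; the blank must be 46 − 43 = 3.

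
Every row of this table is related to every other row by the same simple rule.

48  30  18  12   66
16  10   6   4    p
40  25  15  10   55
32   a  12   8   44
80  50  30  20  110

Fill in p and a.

Each row is a constant multiple of every other row — this is a multiplication table with the headers hidden.
Row 2 is 6/18 = 1/3 times row 1, so its entry in column 5 is 66 × 1/3 = 22.
Row 4 is 12/18 = 2/3 times row 1, so its entry in column 2 is 30 × 2/3 = 20.

p = 22, a = 20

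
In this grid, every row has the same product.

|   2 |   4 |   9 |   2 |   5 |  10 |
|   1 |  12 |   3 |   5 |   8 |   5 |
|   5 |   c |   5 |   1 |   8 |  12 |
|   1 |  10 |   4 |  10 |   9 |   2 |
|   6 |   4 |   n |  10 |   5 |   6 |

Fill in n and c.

n = 1, c = 3

Rows 1 and 4 each multiply to 7200, so every row has product 7200.
Row 5: 6×4×10×5×6 = 7200, so the missing entry is 7200 ÷ 7200 = 1.
Row 3: 5×5×1×8×12 = 2400, so the missing entry is 7200 ÷ 2400 = 3.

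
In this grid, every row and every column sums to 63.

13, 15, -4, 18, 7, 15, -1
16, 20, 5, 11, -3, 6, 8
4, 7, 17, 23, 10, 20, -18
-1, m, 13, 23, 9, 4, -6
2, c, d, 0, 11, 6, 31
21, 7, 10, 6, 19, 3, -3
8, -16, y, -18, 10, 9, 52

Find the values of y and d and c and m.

Row 4 has -1 + 13 + 23 + 9 + 4 − 6 = 42; the blank must be 63 − 42 = 21.
Row 7 has 8 − 16 − 18 + 10 + 9 + 52 = 45; the blank must be 63 − 45 = 18.
Column 2 has 15 + 20 + 7 + 21 + 7 − 16 = 54; the blank must be 63 − 54 = 9.
Row 5 has 2 + 9 + 0 + 11 + 6 + 31 = 59; the blank must be 63 − 59 = 4.

y = 18, d = 4, c = 9, m = 21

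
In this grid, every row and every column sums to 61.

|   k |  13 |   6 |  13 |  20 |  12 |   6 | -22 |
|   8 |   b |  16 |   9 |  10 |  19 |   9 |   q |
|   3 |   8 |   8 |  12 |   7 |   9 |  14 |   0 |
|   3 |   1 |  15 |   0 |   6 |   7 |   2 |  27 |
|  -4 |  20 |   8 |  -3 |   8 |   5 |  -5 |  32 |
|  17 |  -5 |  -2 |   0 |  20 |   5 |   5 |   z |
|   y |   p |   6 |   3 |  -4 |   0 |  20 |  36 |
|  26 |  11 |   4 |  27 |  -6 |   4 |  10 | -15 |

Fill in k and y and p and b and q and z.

Row 1 has 13 + 6 + 13 + 20 + 12 + 6 − 22 = 48; the blank must be 61 − 48 = 13.
Row 6 has 17 − 5 − 2 + 0 + 20 + 5 + 5 = 40; the blank must be 61 − 40 = 21.
Column 8 has -22 + 0 + 27 + 32 + 21 + 36 − 15 = 79; the blank must be 61 − 79 = -18.
Row 2 has 8 + 16 + 9 + 10 + 19 + 9 − 18 = 53; the blank must be 61 − 53 = 8.
Column 2 has 13 + 8 + 8 + 1 + 20 − 5 + 11 = 56; the blank must be 61 − 56 = 5.
Row 7 has 5 + 6 + 3 − 4 + 0 + 20 + 36 = 66; the blank must be 61 − 66 = -5.

k = 13, y = -5, p = 5, b = 8, q = -18, z = 21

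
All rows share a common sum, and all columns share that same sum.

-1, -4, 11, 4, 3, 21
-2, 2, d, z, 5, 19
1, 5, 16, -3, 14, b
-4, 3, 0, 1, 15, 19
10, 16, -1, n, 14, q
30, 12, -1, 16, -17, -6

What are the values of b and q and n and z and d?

b = 1, q = -20, n = 15, z = 1, d = 9

Rows 1 and 4 both sum to 34, so that's the common total.
Column 3 has 11 + 16 + 0 − 1 − 1 = 25; the blank must be 34 − 25 = 9.
Row 3 has 1 + 5 + 16 − 3 + 14 = 33; the blank must be 34 − 33 = 1.
Column 6 has 21 + 19 + 1 + 19 − 6 = 54; the blank must be 34 − 54 = -20.
Row 5 has 10 + 16 − 1 + 14 − 20 = 19; the blank must be 34 − 19 = 15.
Row 2 has -2 + 2 + 9 + 5 + 19 = 33; the blank must be 34 − 33 = 1.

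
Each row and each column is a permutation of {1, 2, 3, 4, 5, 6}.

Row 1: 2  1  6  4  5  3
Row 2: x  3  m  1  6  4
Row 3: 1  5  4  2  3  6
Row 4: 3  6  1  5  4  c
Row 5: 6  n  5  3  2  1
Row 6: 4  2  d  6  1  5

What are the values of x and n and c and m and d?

x = 5, n = 4, c = 2, m = 2, d = 3

Cell (2,1): column 1 already has {1, 2, 3, 4, 6} → 5.
For row 2, column 3: row 2 already has {1, 3, 4, 5, 6}; that leaves 2.
Cell (5,2): row 5 already has {1, 2, 3, 5, 6} → 4.
At (row 4, col 6): row 4 already has {1, 3, 4, 5, 6}, so the value is 2.
For row 6, column 3: row 6 already has {1, 2, 4, 5, 6}; that leaves 3.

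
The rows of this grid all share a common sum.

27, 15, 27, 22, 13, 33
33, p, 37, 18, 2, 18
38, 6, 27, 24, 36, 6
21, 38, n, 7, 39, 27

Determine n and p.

n = 5, p = 29

Row 1 sums to 137 and so does row 3; that's the common total.
In row 4 the known cells total 132, leaving 137 − 132 = 5.
In row 2 the known cells total 108, leaving 137 − 108 = 29.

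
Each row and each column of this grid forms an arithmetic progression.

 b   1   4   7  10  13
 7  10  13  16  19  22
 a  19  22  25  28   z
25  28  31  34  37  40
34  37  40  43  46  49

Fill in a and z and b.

Along each row the entries change by 3 per step; down each column they change by 9.
Row 3: from 19 at column 2, stepping by 3 to column 1 gives 16.
Row 3: from 19 at column 2, stepping by 3 to column 6 gives 31.
Row 1: from 1 at column 2, stepping by 3 to column 1 gives -2.

a = 16, z = 31, b = -2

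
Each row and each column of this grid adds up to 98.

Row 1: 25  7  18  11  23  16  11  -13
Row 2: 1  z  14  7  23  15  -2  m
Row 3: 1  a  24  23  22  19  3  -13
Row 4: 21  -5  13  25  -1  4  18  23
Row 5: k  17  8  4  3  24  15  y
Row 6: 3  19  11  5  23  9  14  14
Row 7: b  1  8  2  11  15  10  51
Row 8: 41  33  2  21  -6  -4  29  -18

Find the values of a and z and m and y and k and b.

a = 19, z = 7, m = 33, y = 21, k = 6, b = 0

Row 3 has 1 + 24 + 23 + 22 + 19 + 3 − 13 = 79; the blank must be 98 − 79 = 19.
Column 2 has 7 + 19 − 5 + 17 + 19 + 1 + 33 = 91; the blank must be 98 − 91 = 7.
Row 2 has 1 + 7 + 14 + 7 + 23 + 15 − 2 = 65; the blank must be 98 − 65 = 33.
Row 7 has 1 + 8 + 2 + 11 + 15 + 10 + 51 = 98; the blank must be 98 − 98 = 0.
Column 1 has 25 + 1 + 1 + 21 + 3 + 0 + 41 = 92; the blank must be 98 − 92 = 6.
Row 5 has 6 + 17 + 8 + 4 + 3 + 24 + 15 = 77; the blank must be 98 − 77 = 21.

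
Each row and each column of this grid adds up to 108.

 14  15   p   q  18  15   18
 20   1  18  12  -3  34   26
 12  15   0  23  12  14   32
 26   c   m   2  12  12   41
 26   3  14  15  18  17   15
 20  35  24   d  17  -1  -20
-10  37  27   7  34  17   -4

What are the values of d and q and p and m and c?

Column 2: 15 + 1 + 15 + 3 + 35 + 37 = 106, so its missing entry is 108 − 106 = 2.
Row 6: 20 + 35 + 24 + 17 − 1 − 20 = 75, so its missing entry is 108 − 75 = 33.
Column 4: 12 + 23 + 2 + 15 + 33 + 7 = 92, so its missing entry is 108 − 92 = 16.
Row 1: 14 + 15 + 16 + 18 + 15 + 18 = 96, so its missing entry is 108 − 96 = 12.
Row 4: 26 + 2 + 2 + 12 + 12 + 41 = 95, so its missing entry is 108 − 95 = 13.

d = 33, q = 16, p = 12, m = 13, c = 2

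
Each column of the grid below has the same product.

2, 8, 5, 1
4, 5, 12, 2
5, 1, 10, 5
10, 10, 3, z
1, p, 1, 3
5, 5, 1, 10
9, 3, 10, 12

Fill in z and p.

Columns 1 and 3 each multiply to 18000, so every column has product 18000.
Column 4: 1×2×5×3×10×12 = 3600, so the missing entry is 18000 ÷ 3600 = 5.
Column 2: 8×5×1×10×5×3 = 6000, so the missing entry is 18000 ÷ 6000 = 3.

z = 5, p = 3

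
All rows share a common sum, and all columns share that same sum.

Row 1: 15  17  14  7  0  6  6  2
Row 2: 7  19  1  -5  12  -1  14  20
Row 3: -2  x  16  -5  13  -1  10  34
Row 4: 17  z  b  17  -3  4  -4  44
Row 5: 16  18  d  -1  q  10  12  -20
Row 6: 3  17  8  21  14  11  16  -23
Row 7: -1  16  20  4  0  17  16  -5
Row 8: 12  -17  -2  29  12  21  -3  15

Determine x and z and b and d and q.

Rows 1 and 2 both sum to 67, so that's the common total.
Column 5: 0 + 12 + 13 − 3 + 14 + 0 + 12 = 48, so its missing entry is 67 − 48 = 19.
Row 3: -2 + 16 − 5 + 13 − 1 + 10 + 34 = 65, so its missing entry is 67 − 65 = 2.
Column 2: 17 + 19 + 2 + 18 + 17 + 16 − 17 = 72, so its missing entry is 67 − 72 = -5.
Row 5: 16 + 18 − 1 + 19 + 10 + 12 − 20 = 54, so its missing entry is 67 − 54 = 13.
Row 4: 17 − 5 + 17 − 3 + 4 − 4 + 44 = 70, so its missing entry is 67 − 70 = -3.

x = 2, z = -5, b = -3, d = 13, q = 19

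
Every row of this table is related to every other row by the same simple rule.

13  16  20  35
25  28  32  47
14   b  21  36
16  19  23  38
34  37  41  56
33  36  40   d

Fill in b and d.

b = 17, d = 55

The difference between any two rows is the same in every column — this is an addition table with the headers hidden.
Row 3 minus row 1 is 21 − 20 = 1, so its entry in column 2 is 16 + 1 = 17.
Row 6 minus row 1 is 40 − 20 = 20, so its entry in column 4 is 35 + 20 = 55.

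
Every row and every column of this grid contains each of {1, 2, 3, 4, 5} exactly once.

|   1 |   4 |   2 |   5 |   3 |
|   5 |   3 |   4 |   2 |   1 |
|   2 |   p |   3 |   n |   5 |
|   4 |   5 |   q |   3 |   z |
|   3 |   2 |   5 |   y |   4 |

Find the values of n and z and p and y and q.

n = 4, z = 2, p = 1, y = 1, q = 1

Cell (3,2): column 2 already has {2, 3, 4, 5} → 1.
For row 4, column 5: column 5 already has {1, 3, 4, 5}; that leaves 2.
Cell (5,4): row 5 already has {2, 3, 4, 5} → 1.
For row 3, column 4: row 3 already has {1, 2, 3, 5}; that leaves 4.
At (row 4, col 3): row 4 already has {2, 3, 4, 5}, so the value is 1.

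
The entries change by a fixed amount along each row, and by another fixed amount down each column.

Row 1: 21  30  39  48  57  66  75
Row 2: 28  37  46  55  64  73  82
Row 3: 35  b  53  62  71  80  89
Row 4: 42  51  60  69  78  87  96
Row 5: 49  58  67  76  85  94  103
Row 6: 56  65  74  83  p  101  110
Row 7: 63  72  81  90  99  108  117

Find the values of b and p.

b = 44, p = 92

Along each row the entries change by 9 per step; down each column they change by 7.
Row 3: from 35 at column 1, stepping by 9 to column 2 gives 44.
Row 6: from 56 at column 1, stepping by 9 to column 5 gives 92.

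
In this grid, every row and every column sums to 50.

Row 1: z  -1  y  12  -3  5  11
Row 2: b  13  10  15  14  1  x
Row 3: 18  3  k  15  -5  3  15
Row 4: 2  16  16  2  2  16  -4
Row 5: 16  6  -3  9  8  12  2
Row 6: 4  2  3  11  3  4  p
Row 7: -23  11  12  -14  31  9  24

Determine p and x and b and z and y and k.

p = 23, x = -21, b = 18, z = 15, y = 11, k = 1

Row 6 has 4 + 2 + 3 + 11 + 3 + 4 = 27; the blank must be 50 − 27 = 23.
Row 3 has 18 + 3 + 15 − 5 + 3 + 15 = 49; the blank must be 50 − 49 = 1.
Column 3 has 10 + 1 + 16 − 3 + 3 + 12 = 39; the blank must be 50 − 39 = 11.
Row 1 has -1 + 11 + 12 − 3 + 5 + 11 = 35; the blank must be 50 − 35 = 15.
Column 1 has 15 + 18 + 2 + 16 + 4 − 23 = 32; the blank must be 50 − 32 = 18.
Row 2 has 18 + 13 + 10 + 15 + 14 + 1 = 71; the blank must be 50 − 71 = -21.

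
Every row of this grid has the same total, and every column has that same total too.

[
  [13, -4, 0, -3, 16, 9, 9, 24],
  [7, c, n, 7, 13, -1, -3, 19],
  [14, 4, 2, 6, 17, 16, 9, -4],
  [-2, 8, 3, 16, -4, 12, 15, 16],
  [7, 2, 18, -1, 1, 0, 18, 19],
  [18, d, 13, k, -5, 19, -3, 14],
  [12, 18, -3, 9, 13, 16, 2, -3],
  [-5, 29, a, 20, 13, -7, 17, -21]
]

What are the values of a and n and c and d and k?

Rows 1 and 3 both sum to 64, so that's the common total.
The known cells in row 8 total 46, leaving 64 − 46 = 18 for the blank.
The known cells in column 3 total 51, leaving 64 − 51 = 13 for the blank.
The known cells in row 2 total 55, leaving 64 − 55 = 9 for the blank.
The known cells in column 2 total 66, leaving 64 − 66 = -2 for the blank.
The known cells in row 6 total 54, leaving 64 − 54 = 10 for the blank.

a = 18, n = 13, c = 9, d = -2, k = 10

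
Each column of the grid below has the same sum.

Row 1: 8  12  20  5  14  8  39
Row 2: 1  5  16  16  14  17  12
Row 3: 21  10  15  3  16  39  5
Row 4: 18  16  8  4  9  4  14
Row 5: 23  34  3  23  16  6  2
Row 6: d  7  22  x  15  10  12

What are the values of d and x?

The complete columns each total 84.
Column 1 is missing 84 − 71 = 13 (since 8 + 1 + 21 + 18 + 23 = 71).
Column 4 is missing 84 − 51 = 33 (since 5 + 16 + 3 + 4 + 23 = 51).

d = 13, x = 33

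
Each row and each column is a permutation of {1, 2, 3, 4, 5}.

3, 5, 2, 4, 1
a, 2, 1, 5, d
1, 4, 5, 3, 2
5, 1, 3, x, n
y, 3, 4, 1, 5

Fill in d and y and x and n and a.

d = 3, y = 2, x = 2, n = 4, a = 4

For row 5, column 1: row 5 already has {1, 3, 4, 5}; that leaves 2.
For row 4, column 4: column 4 already has {1, 3, 4, 5}; that leaves 2.
Cell (4,5): row 4 already has {1, 2, 3, 5} → 4.
At (row 2, col 5): column 5 already has {1, 2, 4, 5}, so the value is 3.
At (row 2, col 1): row 2 already has {1, 2, 3, 5}, so the value is 4.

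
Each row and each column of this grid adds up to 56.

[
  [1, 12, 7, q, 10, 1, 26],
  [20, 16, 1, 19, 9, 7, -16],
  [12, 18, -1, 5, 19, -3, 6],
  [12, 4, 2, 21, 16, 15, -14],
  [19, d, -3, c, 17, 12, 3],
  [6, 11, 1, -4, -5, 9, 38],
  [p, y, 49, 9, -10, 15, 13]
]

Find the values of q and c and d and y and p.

Row 1: 1 + 12 + 7 + 10 + 1 + 26 = 57, so its missing entry is 56 − 57 = -1.
Column 4: -1 + 19 + 5 + 21 − 4 + 9 = 49, so its missing entry is 56 − 49 = 7.
Column 1: 1 + 20 + 12 + 12 + 19 + 6 = 70, so its missing entry is 56 − 70 = -14.
Row 7: -14 + 49 + 9 − 10 + 15 + 13 = 62, so its missing entry is 56 − 62 = -6.
Row 5: 19 − 3 + 7 + 17 + 12 + 3 = 55, so its missing entry is 56 − 55 = 1.

q = -1, c = 7, d = 1, y = -6, p = -14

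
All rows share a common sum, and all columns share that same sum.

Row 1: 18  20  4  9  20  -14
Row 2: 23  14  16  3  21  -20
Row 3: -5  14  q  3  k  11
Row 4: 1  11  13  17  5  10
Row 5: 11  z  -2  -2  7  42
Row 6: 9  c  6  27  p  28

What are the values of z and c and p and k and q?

z = 1, c = -3, p = -10, k = 14, q = 20

Rows 1 and 2 both sum to 57, so that's the common total.
Column 3 has 4 + 16 + 13 − 2 + 6 = 37; the blank must be 57 − 37 = 20.
Row 3 has -5 + 14 + 20 + 3 + 11 = 43; the blank must be 57 − 43 = 14.
Column 5 has 20 + 21 + 14 + 5 + 7 = 67; the blank must be 57 − 67 = -10.
Row 6 has 9 + 6 + 27 − 10 + 28 = 60; the blank must be 57 − 60 = -3.
Row 5 has 11 − 2 − 2 + 7 + 42 = 56; the blank must be 57 − 56 = 1.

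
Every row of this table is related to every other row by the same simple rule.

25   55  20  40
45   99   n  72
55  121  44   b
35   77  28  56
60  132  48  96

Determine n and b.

Each row is a constant multiple of every other row — this is a multiplication table with the headers hidden.
Row 2 is 45/25 = 9/5 times row 1, so its entry in column 3 is 20 × 9/5 = 36.
Row 3 is 55/25 = 11/5 times row 1, so its entry in column 4 is 40 × 11/5 = 88.

n = 36, b = 88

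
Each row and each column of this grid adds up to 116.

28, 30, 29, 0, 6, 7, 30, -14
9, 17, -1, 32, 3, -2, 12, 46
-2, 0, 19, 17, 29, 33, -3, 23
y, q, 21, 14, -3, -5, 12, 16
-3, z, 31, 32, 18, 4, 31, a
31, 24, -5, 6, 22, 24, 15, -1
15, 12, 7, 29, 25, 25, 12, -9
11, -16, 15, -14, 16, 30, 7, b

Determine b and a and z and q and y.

b = 67, a = -12, z = 15, q = 34, y = 27

Row 8 has 11 − 16 + 15 − 14 + 16 + 30 + 7 = 49; the blank must be 116 − 49 = 67.
Column 1 has 28 + 9 − 2 − 3 + 31 + 15 + 11 = 89; the blank must be 116 − 89 = 27.
Row 4 has 27 + 21 + 14 − 3 − 5 + 12 + 16 = 82; the blank must be 116 − 82 = 34.
Column 2 has 30 + 17 + 0 + 34 + 24 + 12 − 16 = 101; the blank must be 116 − 101 = 15.
Row 5 has -3 + 15 + 31 + 32 + 18 + 4 + 31 = 128; the blank must be 116 − 128 = -12.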